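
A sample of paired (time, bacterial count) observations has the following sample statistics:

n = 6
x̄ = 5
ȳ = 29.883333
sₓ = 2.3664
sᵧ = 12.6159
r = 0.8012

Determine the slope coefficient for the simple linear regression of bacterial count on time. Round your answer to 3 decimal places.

b = r · sᵧ/sₓ = 0.8012 · 12.6159/2.3664 = 4.271408

4.271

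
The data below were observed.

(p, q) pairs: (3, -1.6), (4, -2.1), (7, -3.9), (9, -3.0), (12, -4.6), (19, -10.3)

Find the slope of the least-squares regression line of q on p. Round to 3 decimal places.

-0.511

n = 6, Σx = 54, Σy = -25.5, Σxy = -318.4, Σx² = 660
Sxx = Σx² − (Σx)²/n = 660 − 486 = 174
Sxy = Σxy − (Σx)(Σy)/n = -318.4 − (-229.5) = -88.9
b = Sxy/Sxx = -88.9/174 = -0.510920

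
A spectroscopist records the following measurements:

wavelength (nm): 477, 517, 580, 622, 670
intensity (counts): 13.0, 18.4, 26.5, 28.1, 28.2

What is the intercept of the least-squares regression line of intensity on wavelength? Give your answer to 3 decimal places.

n = 5, Σx = 2866, Σy = 114.2, Σxy = 67456, Σx² = 1667002
Sxx = Σx² − (Σx)²/n = 1667002 − 1642791.2 = 24210.8
Sxy = Σxy − (Σx)(Σy)/n = 67456 − 65459.44 = 1996.56
b = Sxy/Sxx = 1996.56/24210.8 = 0.082466
a = ȳ − b·x̄ = 22.84 − 0.082466·573.2 = -24.429326

-24.429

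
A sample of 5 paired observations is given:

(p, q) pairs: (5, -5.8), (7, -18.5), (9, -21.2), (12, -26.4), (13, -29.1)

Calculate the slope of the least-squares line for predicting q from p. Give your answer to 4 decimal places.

n = 5, Σx = 46, Σy = -101, Σxy = -1044.4, Σx² = 468
Sxx = Σx² − (Σx)²/n = 468 − 423.2 = 44.8
Sxy = Σxy − (Σx)(Σy)/n = -1044.4 − (-929.2) = -115.2
b = Sxy/Sxx = -115.2/44.8 = -2.571429

-2.5714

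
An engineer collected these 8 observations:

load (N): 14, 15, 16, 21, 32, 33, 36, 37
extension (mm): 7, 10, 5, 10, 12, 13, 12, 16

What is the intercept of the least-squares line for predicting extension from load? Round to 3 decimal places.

3.001

n = 8, Σx = 204, Σy = 85, Σxy = 2375, Σx² = 5896
Sxx = Σx² − (Σx)²/n = 5896 − 5202 = 694
Sxy = Σxy − (Σx)(Σy)/n = 2375 − 2167.5 = 207.5
b = Sxy/Sxx = 207.5/694 = 0.298991
a = ȳ − b·x̄ = 10.625 − 0.298991·25.5 = 3.000720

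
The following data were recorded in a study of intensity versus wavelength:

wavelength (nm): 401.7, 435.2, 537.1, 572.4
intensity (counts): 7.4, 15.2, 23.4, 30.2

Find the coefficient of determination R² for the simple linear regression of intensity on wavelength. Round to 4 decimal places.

0.9620

n = 4, Σx = 1946.4, Σy = 76.2, Σxy = 39442.24, Σx² = 966880.1, Σy² = 1745.4
Sxx = Σx² − (Σx)²/n = 966880.1 − 947118.24 = 19761.86
Sxy = Σxy − (Σx)(Σy)/n = 39442.24 − 37078.92 = 2363.32
Syy = Σy² − (Σy)²/n = 1745.4 − 1451.61 = 293.79
R² = Sxy²/(Sxx·Syy) = (2363.32)²/(19761.86·293.79) = 0.962011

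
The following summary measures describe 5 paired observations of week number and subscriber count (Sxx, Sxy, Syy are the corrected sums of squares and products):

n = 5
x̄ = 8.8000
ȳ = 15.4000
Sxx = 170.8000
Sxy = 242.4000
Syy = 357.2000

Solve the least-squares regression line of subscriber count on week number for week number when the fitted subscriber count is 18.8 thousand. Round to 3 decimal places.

b = Sxy/Sxx = 242.4/170.8 = 1.419204
a = ȳ − b·x̄ = 15.4 − 1.419204·8.8 = 2.911007
Set a + b·x = 18.8: x = (18.8 − 2.911007) / 1.419204 = 11.195710

11.196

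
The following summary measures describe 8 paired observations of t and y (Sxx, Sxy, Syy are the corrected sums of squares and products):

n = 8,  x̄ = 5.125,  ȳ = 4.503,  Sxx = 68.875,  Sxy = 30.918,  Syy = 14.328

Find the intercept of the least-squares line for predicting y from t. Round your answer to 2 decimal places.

b = Sxy/Sxx = 30.918/68.875 = 0.448900
a = ȳ − b·x̄ = 4.503 − 0.448900·5.125 = 2.202387

2.20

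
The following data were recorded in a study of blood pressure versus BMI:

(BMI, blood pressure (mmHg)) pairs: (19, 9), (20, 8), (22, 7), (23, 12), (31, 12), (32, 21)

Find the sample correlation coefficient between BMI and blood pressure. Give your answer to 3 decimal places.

0.802

n = 6, Σx = 147, Σy = 69, Σxy = 1805, Σx² = 3759, Σy² = 923
Sxx = Σx² − (Σx)²/n = 3759 − 3601.5 = 157.5
Sxy = Σxy − (Σx)(Σy)/n = 1805 − 1690.5 = 114.5
Syy = Σy² − (Σy)²/n = 923 − 793.5 = 129.5
r = Sxy/√(Sxx·Syy) = 114.5/√(20396.25) = 114.5/142.815440 = 0.801734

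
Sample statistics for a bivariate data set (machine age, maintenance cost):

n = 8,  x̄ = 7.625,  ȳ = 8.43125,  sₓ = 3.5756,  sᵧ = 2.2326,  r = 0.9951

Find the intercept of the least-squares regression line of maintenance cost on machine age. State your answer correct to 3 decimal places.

3.694

b = r · sᵧ/sₓ = 0.9951 · 2.2326/3.5756 = 0.621339
a = ȳ − b·x̄ = 8.43125 − 0.621339·7.625 = 3.693539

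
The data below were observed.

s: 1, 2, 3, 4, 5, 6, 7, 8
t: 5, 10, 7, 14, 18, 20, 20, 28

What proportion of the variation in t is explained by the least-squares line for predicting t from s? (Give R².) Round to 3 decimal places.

0.920

n = 8, Σx = 36, Σy = 122, Σxy = 676, Σx² = 204, Σy² = 2278
Sxx = Σx² − (Σx)²/n = 204 − 162 = 42
Sxy = Σxy − (Σx)(Σy)/n = 676 − 549 = 127
Syy = Σy² − (Σy)²/n = 2278 − 1860.5 = 417.5
R² = Sxy²/(Sxx·Syy) = (127)²/(42·417.5) = 0.919818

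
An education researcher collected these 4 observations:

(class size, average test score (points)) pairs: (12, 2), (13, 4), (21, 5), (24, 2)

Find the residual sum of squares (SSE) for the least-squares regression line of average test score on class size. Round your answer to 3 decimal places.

n = 4, Σx = 70, Σy = 13, Σxy = 229, Σx² = 1330, Σy² = 49
Sxx = Σx² − (Σx)²/n = 1330 − 1225 = 105
Sxy = Σxy − (Σx)(Σy)/n = 229 − 227.5 = 1.5
Syy = Σy² − (Σy)²/n = 49 − 42.25 = 6.75
b = Sxy/Sxx = 1.5/105 = 0.014286
SSE = Syy − b·Sxy = 6.75 − 0.014286·1.5 = 6.728571

6.729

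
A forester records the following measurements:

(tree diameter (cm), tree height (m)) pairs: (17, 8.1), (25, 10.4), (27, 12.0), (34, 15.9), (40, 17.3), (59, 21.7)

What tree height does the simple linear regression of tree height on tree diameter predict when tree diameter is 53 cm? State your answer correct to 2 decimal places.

20.67

n = 6, Σx = 202, Σy = 85.4, Σxy = 3234.6, Σx² = 7880
Sxx = Σx² − (Σx)²/n = 7880 − 6800.666667 = 1079.333333
Sxy = Σxy − (Σx)(Σy)/n = 3234.6 − 2875.133333 = 359.466667
b = Sxy/Sxx = 359.466667/1079.333333 = 0.333045
a = ȳ − b·x̄ = 14.233333 − 0.333045·33.666667 = 3.020815
ŷ(53) = a + b·53 = 3.020815 + 0.333045·53 = 20.672205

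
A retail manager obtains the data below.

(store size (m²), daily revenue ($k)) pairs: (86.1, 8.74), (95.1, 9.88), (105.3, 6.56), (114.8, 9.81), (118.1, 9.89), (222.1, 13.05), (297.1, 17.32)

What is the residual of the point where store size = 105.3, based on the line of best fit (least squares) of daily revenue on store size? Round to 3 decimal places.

-2.434

n = 7, Σx = 1038.6, Σy = 75.25, Σxy = 12721.244, Σx² = 192268.78
Sxx = Σx² − (Σx)²/n = 192268.78 − 154098.565714 = 38170.214286
Sxy = Σxy − (Σx)(Σy)/n = 12721.244 − 11164.95 = 1556.294
b = Sxy/Sxx = 1556.294/38170.214286 = 0.040772
a = ȳ − b·x̄ = 10.75 − 0.040772·148.371429 = 4.700530
ŷ(105.3) = 4.700530 + 0.040772·105.3 = 8.993871
residual = y − ŷ = 6.56 − 8.993871 = -2.433871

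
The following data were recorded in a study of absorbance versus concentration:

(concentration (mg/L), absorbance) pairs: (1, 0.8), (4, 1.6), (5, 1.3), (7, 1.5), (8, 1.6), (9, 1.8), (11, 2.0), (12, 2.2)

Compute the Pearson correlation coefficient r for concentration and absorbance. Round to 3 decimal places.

0.936

n = 8, Σx = 57, Σy = 12.8, Σxy = 101.6, Σx² = 501, Σy² = 21.78
Sxx = Σx² − (Σx)²/n = 501 − 406.125 = 94.875
Sxy = Σxy − (Σx)(Σy)/n = 101.6 − 91.2 = 10.4
Syy = Σy² − (Σy)²/n = 21.78 − 20.48 = 1.3
r = Sxy/√(Sxx·Syy) = 10.4/√(123.3375) = 10.4/11.105742 = 0.936453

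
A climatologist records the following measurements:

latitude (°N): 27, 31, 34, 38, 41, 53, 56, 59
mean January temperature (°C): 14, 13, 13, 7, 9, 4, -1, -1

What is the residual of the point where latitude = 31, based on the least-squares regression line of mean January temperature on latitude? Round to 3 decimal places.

n = 8, Σx = 339, Σy = 58, Σxy = 1955, Σx² = 15397
Sxx = Σx² − (Σx)²/n = 15397 − 14365.125 = 1031.875
Sxy = Σxy − (Σx)(Σy)/n = 1955 − 2457.75 = -502.75
b = Sxy/Sxx = -502.75/1031.875 = -0.487220
a = ȳ − b·x̄ = 7.25 − (-0.487220)·42.375 = 27.895942
ŷ(31) = 27.895942 + (-0.487220)·31 = 12.792126
residual = y − ŷ = 13 − 12.792126 = 0.207874

0.208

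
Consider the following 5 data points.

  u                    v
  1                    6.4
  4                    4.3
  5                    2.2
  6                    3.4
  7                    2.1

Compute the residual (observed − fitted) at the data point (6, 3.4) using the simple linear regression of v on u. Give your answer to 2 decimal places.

n = 5, Σx = 23, Σy = 18.4, Σxy = 69.7, Σx² = 127
Sxx = Σx² − (Σx)²/n = 127 − 105.8 = 21.2
Sxy = Σxy − (Σx)(Σy)/n = 69.7 − 84.64 = -14.94
b = Sxy/Sxx = -14.94/21.2 = -0.704717
a = ȳ − b·x̄ = 3.68 − (-0.704717)·4.6 = 6.921698
ŷ(6) = 6.921698 + (-0.704717)·6 = 2.693396
residual = y − ŷ = 3.4 − 2.693396 = 0.706604

0.71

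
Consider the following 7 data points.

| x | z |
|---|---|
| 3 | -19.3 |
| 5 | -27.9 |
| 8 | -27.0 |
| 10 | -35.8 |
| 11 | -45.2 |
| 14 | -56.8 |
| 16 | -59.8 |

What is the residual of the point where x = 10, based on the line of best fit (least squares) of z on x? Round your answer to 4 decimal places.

n = 7, Σx = 67, Σy = -271.8, Σxy = -3020.6, Σx² = 771
Sxx = Σx² − (Σx)²/n = 771 − 641.285714 = 129.714286
Sxy = Σxy − (Σx)(Σy)/n = -3020.6 − (-2601.514286) = -419.085714
b = Sxy/Sxx = -419.085714/129.714286 = -3.230837
a = ȳ − b·x̄ = -38.828571 − (-3.230837)·9.571429 = -7.904846
ŷ(10) = -7.904846 + (-3.230837)·10 = -40.213216
residual = y − ŷ = -35.8 − (-40.213216) = 4.413216

4.4132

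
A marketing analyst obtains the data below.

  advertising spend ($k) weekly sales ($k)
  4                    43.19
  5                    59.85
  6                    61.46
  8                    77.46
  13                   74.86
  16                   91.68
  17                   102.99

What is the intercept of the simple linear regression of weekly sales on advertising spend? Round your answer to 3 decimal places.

n = 7, Σx = 69, Σy = 511.49, Σxy = 5651.34, Σx² = 855
Sxx = Σx² − (Σx)²/n = 855 − 680.142857 = 174.857143
Sxy = Σxy − (Σx)(Σy)/n = 5651.34 − 5041.83 = 609.51
b = Sxy/Sxx = 609.51/174.857143 = 3.485760
a = ȳ − b·x̄ = 73.07 − 3.485760·9.857143 = 38.710368

38.710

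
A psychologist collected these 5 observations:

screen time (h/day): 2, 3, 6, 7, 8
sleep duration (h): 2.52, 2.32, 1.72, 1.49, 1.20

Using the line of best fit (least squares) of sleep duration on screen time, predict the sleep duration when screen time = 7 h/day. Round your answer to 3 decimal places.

n = 5, Σx = 26, Σy = 9.25, Σxy = 42.35, Σx² = 162
Sxx = Σx² − (Σx)²/n = 162 − 135.2 = 26.8
Sxy = Σxy − (Σx)(Σy)/n = 42.35 − 48.1 = -5.75
b = Sxy/Sxx = -5.75/26.8 = -0.214552
a = ȳ − b·x̄ = 1.85 − (-0.214552)·5.2 = 2.965672
ŷ(7) = a + b·7 = 2.965672 + (-0.214552)·7 = 1.463806

1.464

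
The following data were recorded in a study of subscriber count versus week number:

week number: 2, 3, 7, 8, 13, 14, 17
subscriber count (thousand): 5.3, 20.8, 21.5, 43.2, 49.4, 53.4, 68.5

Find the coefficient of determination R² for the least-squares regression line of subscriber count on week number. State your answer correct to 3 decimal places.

0.917

n = 7, Σx = 64, Σy = 262.1, Σxy = 3123.4, Σx² = 780, Σy² = 12773.39
Sxx = Σx² − (Σx)²/n = 780 − 585.142857 = 194.857143
Sxy = Σxy − (Σx)(Σy)/n = 3123.4 − 2396.342857 = 727.057143
Syy = Σy² − (Σy)²/n = 12773.39 − 9813.772857 = 2959.617143
R² = Sxy²/(Sxx·Syy) = (727.057143)²/(194.857143·2959.617143) = 0.916611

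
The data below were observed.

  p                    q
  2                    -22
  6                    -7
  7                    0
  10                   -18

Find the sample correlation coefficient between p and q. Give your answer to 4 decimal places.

0.2778

n = 4, Σx = 25, Σy = -47, Σxy = -266, Σx² = 189, Σy² = 857
Sxx = Σx² − (Σx)²/n = 189 − 156.25 = 32.75
Sxy = Σxy − (Σx)(Σy)/n = -266 − (-293.75) = 27.75
Syy = Σy² − (Σy)²/n = 857 − 552.25 = 304.75
r = Sxy/√(Sxx·Syy) = 27.75/√(9980.5625) = 27.75/99.902765 = 0.277770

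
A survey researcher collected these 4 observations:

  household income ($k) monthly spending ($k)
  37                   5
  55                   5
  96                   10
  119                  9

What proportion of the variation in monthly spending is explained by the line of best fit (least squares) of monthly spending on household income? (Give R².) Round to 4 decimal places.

n = 4, Σx = 307, Σy = 29, Σxy = 2491, Σx² = 27771, Σy² = 231
Sxx = Σx² − (Σx)²/n = 27771 − 23562.25 = 4208.75
Sxy = Σxy − (Σx)(Σy)/n = 2491 − 2225.75 = 265.25
Syy = Σy² − (Σy)²/n = 231 − 210.25 = 20.75
R² = Sxy²/(Sxx·Syy) = (265.25)²/(4208.75·20.75) = 0.805637

0.8056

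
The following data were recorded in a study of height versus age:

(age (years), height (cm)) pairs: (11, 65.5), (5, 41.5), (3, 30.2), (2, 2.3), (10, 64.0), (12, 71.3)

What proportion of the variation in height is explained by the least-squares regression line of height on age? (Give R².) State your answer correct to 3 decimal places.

n = 6, Σx = 43, Σy = 274.8, Σxy = 2518.8, Σx² = 403, Σy² = 16109.52
Sxx = Σx² − (Σx)²/n = 403 − 308.166667 = 94.833333
Sxy = Σxy − (Σx)(Σy)/n = 2518.8 − 1969.4 = 549.4
Syy = Σy² − (Σy)²/n = 16109.52 − 12585.84 = 3523.68
R² = Sxy²/(Sxx·Syy) = (549.4)²/(94.833333·3523.68) = 0.903275

0.903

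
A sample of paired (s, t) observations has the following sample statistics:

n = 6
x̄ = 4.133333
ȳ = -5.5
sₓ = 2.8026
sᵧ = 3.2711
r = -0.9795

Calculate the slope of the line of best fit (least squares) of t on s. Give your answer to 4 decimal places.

-1.1432

b = r · sᵧ/sₓ = -0.9795 · 3.2711/2.8026 = -1.143239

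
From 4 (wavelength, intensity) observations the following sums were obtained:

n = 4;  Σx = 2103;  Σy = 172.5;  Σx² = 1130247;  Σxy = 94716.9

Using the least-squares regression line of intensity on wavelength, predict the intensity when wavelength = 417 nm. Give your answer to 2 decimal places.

Sxx = Σx² − (Σx)²/n = 1130247 − 1105652.25 = 24594.75
Sxy = Σxy − (Σx)(Σy)/n = 94716.9 − 90691.875 = 4025.025
b = Sxy/Sxx = 4025.025/24594.75 = 0.163654
a = ȳ − b·x̄ = 43.125 − 0.163654·525.75 = -42.916000
ŷ(417) = a + b·417 = -42.916000 + 0.163654·417 = 25.327646

25.33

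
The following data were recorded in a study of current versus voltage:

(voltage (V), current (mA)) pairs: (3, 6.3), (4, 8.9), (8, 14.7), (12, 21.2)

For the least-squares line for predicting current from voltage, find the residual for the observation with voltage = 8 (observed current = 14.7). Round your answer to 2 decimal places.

-0.08

n = 4, Σx = 27, Σy = 51.1, Σxy = 426.5, Σx² = 233
Sxx = Σx² − (Σx)²/n = 233 − 182.25 = 50.75
Sxy = Σxy − (Σx)(Σy)/n = 426.5 − 344.925 = 81.575
b = Sxy/Sxx = 81.575/50.75 = 1.607389
a = ȳ − b·x̄ = 12.775 − 1.607389·6.75 = 1.925123
ŷ(8) = 1.925123 + 1.607389·8 = 14.784236
residual = y − ŷ = 14.7 − 14.784236 = -0.084236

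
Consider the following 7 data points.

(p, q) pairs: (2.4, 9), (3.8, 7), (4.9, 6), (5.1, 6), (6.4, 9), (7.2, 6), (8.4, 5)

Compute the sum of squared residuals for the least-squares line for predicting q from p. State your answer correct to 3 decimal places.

n = 7, Σx = 38.2, Σy = 48, Σxy = 251, Σx² = 233.58, Σy² = 344
Sxx = Σx² − (Σx)²/n = 233.58 − 208.462857 = 25.117143
Sxy = Σxy − (Σx)(Σy)/n = 251 − 261.942857 = -10.942857
Syy = Σy² − (Σy)²/n = 344 − 329.142857 = 14.857143
b = Sxy/Sxx = -10.942857/25.117143 = -0.435673
SSE = Syy − b·Sxy = 14.857143 − (-0.435673)·(-10.942857) = 10.089637

10.090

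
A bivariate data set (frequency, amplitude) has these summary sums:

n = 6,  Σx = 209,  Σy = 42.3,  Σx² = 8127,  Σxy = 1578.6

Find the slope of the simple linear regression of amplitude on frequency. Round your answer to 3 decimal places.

0.124

Sxx = Σx² − (Σx)²/n = 8127 − 7280.166667 = 846.833333
Sxy = Σxy − (Σx)(Σy)/n = 1578.6 − 1473.45 = 105.15
b = Sxy/Sxx = 105.15/846.833333 = 0.124168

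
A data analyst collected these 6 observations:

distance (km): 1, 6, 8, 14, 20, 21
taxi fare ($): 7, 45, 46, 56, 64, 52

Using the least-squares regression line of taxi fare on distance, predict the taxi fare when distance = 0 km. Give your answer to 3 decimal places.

n = 6, Σx = 70, Σy = 270, Σxy = 3801, Σx² = 1138
Sxx = Σx² − (Σx)²/n = 1138 − 816.666667 = 321.333333
Sxy = Σxy − (Σx)(Σy)/n = 3801 − 3150 = 651
b = Sxy/Sxx = 651/321.333333 = 2.025934
a = ȳ − b·x̄ = 45 − 2.025934·11.666667 = 21.364108
ŷ(0) = a + b·0 = 21.364108 + 2.025934·0 = 21.364108

21.364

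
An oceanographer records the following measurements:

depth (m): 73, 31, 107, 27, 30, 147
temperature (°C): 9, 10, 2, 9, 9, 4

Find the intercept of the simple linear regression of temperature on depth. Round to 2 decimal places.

11.07

n = 6, Σx = 415, Σy = 43, Σxy = 2282, Σx² = 40977
Sxx = Σx² − (Σx)²/n = 40977 − 28704.166667 = 12272.833333
Sxy = Σxy − (Σx)(Σy)/n = 2282 − 2974.166667 = -692.166667
b = Sxy/Sxx = -692.166667/12272.833333 = -0.056398
a = ȳ − b·x̄ = 7.166667 − (-0.056398)·69.166667 = 11.067548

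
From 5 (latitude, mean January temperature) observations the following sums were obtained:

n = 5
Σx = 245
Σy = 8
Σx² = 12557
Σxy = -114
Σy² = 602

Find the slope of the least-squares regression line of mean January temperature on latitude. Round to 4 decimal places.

Sxx = Σx² − (Σx)²/n = 12557 − 12005 = 552
Sxy = Σxy − (Σx)(Σy)/n = -114 − 392 = -506
b = Sxy/Sxx = -506/552 = -0.916667

-0.9167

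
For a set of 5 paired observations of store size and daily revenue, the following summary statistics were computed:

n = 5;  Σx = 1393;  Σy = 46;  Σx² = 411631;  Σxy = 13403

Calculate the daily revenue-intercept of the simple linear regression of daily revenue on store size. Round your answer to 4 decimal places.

Sxx = Σx² − (Σx)²/n = 411631 − 388089.8 = 23541.2
Sxy = Σxy − (Σx)(Σy)/n = 13403 − 12815.6 = 587.4
b = Sxy/Sxx = 587.4/23541.2 = 0.024952
a = ȳ − b·x̄ = 9.2 − 0.024952·278.6 = 2.248373

2.2484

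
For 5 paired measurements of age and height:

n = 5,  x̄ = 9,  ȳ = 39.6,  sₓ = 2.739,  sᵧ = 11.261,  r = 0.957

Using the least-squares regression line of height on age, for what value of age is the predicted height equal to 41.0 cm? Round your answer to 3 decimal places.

9.356

b = r · sᵧ/sₓ = 0.957 · 11.261/2.739 = 3.934566
a = ȳ − b·x̄ = 39.6 − 3.934566·9 = 4.188904
Set a + b·x = 41.0: x = (41.0 − 4.188904) / 3.934566 = 9.355821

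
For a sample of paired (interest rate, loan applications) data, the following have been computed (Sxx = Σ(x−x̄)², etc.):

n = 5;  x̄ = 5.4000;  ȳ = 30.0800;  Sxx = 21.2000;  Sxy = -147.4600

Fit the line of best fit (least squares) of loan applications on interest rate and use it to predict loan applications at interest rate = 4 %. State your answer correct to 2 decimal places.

b = Sxy/Sxx = -147.46/21.2 = -6.955660
a = ȳ − b·x̄ = 30.08 − (-6.955660)·5.4 = 67.640566
ŷ(4) = a + b·4 = 67.640566 + (-6.955660)·4 = 39.817925

39.82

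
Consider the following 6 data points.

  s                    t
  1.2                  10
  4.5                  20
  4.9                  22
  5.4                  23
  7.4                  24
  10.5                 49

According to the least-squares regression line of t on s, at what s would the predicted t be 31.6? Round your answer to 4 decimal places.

7.4147

n = 6, Σx = 33.9, Σy = 148, Σxy = 1026.1, Σx² = 239.87
Sxx = Σx² − (Σx)²/n = 239.87 − 191.535 = 48.335
Sxy = Σxy − (Σx)(Σy)/n = 1026.1 − 836.2 = 189.9
b = Sxy/Sxx = 189.9/48.335 = 3.928830
a = ȳ − b·x̄ = 24.666667 − 3.928830·5.65 = 2.468777
Set a + b·x = 31.6: x = (31.6 − 2.468777) / 3.928830 = 7.414732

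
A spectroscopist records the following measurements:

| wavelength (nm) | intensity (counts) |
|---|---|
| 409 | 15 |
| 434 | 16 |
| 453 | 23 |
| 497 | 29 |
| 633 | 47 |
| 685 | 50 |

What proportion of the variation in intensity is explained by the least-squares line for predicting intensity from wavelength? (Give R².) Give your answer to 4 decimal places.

n = 6, Σx = 3111, Σy = 180, Σxy = 101912, Σx² = 1677769, Σy² = 6560
Sxx = Σx² − (Σx)²/n = 1677769 − 1613053.5 = 64715.5
Sxy = Σxy − (Σx)(Σy)/n = 101912 − 93330 = 8582
Syy = Σy² − (Σy)²/n = 6560 − 5400 = 1160
R² = Sxy²/(Sxx·Syy) = (8582)²/(64715.5·1160) = 0.981094

0.9811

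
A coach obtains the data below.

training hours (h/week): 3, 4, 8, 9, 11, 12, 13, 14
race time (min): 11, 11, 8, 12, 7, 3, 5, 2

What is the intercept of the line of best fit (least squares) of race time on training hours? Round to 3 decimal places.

14.643

n = 8, Σx = 74, Σy = 59, Σxy = 455, Σx² = 800
Sxx = Σx² − (Σx)²/n = 800 − 684.5 = 115.5
Sxy = Σxy − (Σx)(Σy)/n = 455 − 545.75 = -90.75
b = Sxy/Sxx = -90.75/115.5 = -0.785714
a = ȳ − b·x̄ = 7.375 − (-0.785714)·9.25 = 14.642857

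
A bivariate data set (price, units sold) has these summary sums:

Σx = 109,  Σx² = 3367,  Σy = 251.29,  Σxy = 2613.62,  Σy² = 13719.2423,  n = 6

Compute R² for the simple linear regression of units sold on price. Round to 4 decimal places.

0.8595

Sxx = Σx² − (Σx)²/n = 3367 − 1980.166667 = 1386.833333
Sxy = Σxy − (Σx)(Σy)/n = 2613.62 − 4565.101667 = -1951.481667
Syy = Σy² − (Σy)²/n = 13719.2423 − 10524.444017 = 3194.798283
R² = Sxy²/(Sxx·Syy) = (-1951.481667)²/(1386.833333·3194.798283) = 0.859530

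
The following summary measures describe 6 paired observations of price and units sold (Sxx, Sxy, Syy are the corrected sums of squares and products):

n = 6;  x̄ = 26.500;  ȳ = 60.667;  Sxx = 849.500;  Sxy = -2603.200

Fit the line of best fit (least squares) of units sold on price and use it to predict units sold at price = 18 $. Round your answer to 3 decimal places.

86.714

b = Sxy/Sxx = -2603.2/849.5 = -3.064391
a = ȳ − b·x̄ = 60.667 − (-3.064391)·26.5 = 141.873357
ŷ(18) = a + b·18 = 141.873357 + (-3.064391)·18 = 86.714322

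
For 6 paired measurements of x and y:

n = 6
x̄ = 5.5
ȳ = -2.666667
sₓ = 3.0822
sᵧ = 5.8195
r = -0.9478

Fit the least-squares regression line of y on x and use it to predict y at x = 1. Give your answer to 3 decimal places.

5.386

b = r · sᵧ/sₓ = -0.9478 · 5.8195/3.0822 = -1.789541
a = ȳ − b·x̄ = -2.666667 − (-1.789541)·5.5 = 7.175806
ŷ(1) = a + b·1 = 7.175806 + (-1.789541)·1 = 5.386266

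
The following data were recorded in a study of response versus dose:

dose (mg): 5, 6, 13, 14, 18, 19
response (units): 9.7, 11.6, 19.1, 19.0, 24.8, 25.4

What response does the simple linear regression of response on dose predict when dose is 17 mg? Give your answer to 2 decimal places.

23.23

n = 6, Σx = 75, Σy = 109.6, Σxy = 1561.4, Σx² = 1111
Sxx = Σx² − (Σx)²/n = 1111 − 937.5 = 173.5
Sxy = Σxy − (Σx)(Σy)/n = 1561.4 − 1370 = 191.4
b = Sxy/Sxx = 191.4/173.5 = 1.103170
a = ȳ − b·x̄ = 18.266667 − 1.103170·12.5 = 4.477041
ŷ(17) = a + b·17 = 4.477041 + 1.103170·17 = 23.230932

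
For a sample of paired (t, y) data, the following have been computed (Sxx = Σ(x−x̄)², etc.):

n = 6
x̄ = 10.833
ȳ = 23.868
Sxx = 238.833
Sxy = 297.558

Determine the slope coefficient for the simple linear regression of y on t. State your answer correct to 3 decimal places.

1.246

b = Sxy/Sxx = 297.558/238.833 = 1.245883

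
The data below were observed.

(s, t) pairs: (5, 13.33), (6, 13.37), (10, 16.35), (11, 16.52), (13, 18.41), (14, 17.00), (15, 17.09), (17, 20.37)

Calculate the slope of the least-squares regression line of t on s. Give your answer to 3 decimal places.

0.521

n = 8, Σx = 91, Σy = 132.44, Σxy = 1572.06, Σx² = 1161
Sxx = Σx² − (Σx)²/n = 1161 − 1035.125 = 125.875
Sxy = Σxy − (Σx)(Σy)/n = 1572.06 − 1506.505 = 65.555
b = Sxy/Sxx = 65.555/125.875 = 0.520794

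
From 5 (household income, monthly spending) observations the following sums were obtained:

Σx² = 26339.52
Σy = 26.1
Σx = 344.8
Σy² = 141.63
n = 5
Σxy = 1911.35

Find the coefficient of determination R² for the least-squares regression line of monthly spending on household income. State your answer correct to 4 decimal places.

Sxx = Σx² − (Σx)²/n = 26339.52 − 23777.408 = 2562.112
Sxy = Σxy − (Σx)(Σy)/n = 1911.35 − 1799.856 = 111.494
Syy = Σy² − (Σy)²/n = 141.63 − 136.242 = 5.388
R² = Sxy²/(Sxx·Syy) = (111.494)²/(2562.112·5.388) = 0.900487

0.9005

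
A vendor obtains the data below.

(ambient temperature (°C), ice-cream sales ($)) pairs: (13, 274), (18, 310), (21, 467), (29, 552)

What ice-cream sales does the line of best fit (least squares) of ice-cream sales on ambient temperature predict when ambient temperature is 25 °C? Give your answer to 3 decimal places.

488.744

n = 4, Σx = 81, Σy = 1603, Σxy = 34957, Σx² = 1775
Sxx = Σx² − (Σx)²/n = 1775 − 1640.25 = 134.75
Sxy = Σxy − (Σx)(Σy)/n = 34957 − 32460.75 = 2496.25
b = Sxy/Sxx = 2496.25/134.75 = 18.525046
a = ȳ − b·x̄ = 400.75 − 18.525046·20.25 = 25.617811
ŷ(25) = a + b·25 = 25.617811 + 18.525046·25 = 488.743970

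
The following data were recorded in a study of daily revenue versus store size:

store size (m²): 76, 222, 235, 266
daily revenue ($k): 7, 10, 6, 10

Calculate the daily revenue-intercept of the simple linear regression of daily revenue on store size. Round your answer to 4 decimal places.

n = 4, Σx = 799, Σy = 33, Σxy = 6822, Σx² = 181041
Sxx = Σx² − (Σx)²/n = 181041 − 159600.25 = 21440.75
Sxy = Σxy − (Σx)(Σy)/n = 6822 − 6591.75 = 230.25
b = Sxy/Sxx = 230.25/21440.75 = 0.010739
a = ȳ − b·x̄ = 8.25 − 0.010739·199.75 = 6.104905

6.1049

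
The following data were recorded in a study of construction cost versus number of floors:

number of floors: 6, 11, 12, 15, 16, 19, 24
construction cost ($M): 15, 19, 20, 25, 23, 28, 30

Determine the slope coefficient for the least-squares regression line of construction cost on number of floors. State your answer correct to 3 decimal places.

n = 7, Σx = 103, Σy = 160, Σxy = 2534, Σx² = 1719
Sxx = Σx² − (Σx)²/n = 1719 − 1515.571429 = 203.428571
Sxy = Σxy − (Σx)(Σy)/n = 2534 − 2354.285714 = 179.714286
b = Sxy/Sxx = 179.714286/203.428571 = 0.883427

0.883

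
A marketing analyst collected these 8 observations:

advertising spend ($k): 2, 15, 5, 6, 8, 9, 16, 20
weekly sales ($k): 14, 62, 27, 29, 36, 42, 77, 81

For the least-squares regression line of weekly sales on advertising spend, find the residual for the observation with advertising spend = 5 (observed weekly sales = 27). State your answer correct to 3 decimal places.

1.036

n = 8, Σx = 81, Σy = 368, Σxy = 4785, Σx² = 1091
Sxx = Σx² − (Σx)²/n = 1091 − 820.125 = 270.875
Sxy = Σxy − (Σx)(Σy)/n = 4785 − 3726 = 1059
b = Sxy/Sxx = 1059/270.875 = 3.909552
a = ȳ − b·x̄ = 46 − 3.909552·10.125 = 6.415782
ŷ(5) = 6.415782 + 3.909552·5 = 25.963544
residual = y − ŷ = 27 − 25.963544 = 1.036456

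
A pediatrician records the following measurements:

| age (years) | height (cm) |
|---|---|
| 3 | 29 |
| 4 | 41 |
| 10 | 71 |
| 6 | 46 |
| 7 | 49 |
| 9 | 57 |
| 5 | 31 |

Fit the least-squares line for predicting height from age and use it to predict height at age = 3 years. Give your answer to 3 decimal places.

n = 7, Σx = 44, Σy = 324, Σxy = 2248, Σx² = 316
Sxx = Σx² − (Σx)²/n = 316 − 276.571429 = 39.428571
Sxy = Σxy − (Σx)(Σy)/n = 2248 − 2036.571429 = 211.428571
b = Sxy/Sxx = 211.428571/39.428571 = 5.362319
a = ȳ − b·x̄ = 46.285714 − 5.362319·6.285714 = 12.579710
ŷ(3) = a + b·3 = 12.579710 + 5.362319·3 = 28.666667

28.667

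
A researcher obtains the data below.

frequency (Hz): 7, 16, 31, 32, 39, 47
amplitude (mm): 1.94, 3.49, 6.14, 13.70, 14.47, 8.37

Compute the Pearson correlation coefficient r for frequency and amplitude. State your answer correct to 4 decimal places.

0.7216

n = 6, Σx = 172, Σy = 48.11, Σxy = 1655.88, Σx² = 6020, Σy² = 520.7711
Sxx = Σx² − (Σx)²/n = 6020 − 4930.666667 = 1089.333333
Sxy = Σxy − (Σx)(Σy)/n = 1655.88 − 1379.153333 = 276.726667
Syy = Σy² − (Σy)²/n = 520.7711 − 385.762017 = 135.009083
r = Sxy/√(Sxx·Syy) = 276.726667/√(147069.894778) = 276.726667/383.496929 = 0.721588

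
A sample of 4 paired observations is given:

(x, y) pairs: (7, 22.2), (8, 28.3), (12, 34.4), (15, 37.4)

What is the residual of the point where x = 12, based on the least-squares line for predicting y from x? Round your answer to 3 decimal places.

1.211

n = 4, Σx = 42, Σy = 122.3, Σxy = 1355.6, Σx² = 482
Sxx = Σx² − (Σx)²/n = 482 − 441 = 41
Sxy = Σxy − (Σx)(Σy)/n = 1355.6 − 1284.15 = 71.45
b = Sxy/Sxx = 71.45/41 = 1.742683
a = ȳ − b·x̄ = 30.575 − 1.742683·10.5 = 12.276829
ŷ(12) = 12.276829 + 1.742683·12 = 33.189024
residual = y − ŷ = 34.4 − 33.189024 = 1.210976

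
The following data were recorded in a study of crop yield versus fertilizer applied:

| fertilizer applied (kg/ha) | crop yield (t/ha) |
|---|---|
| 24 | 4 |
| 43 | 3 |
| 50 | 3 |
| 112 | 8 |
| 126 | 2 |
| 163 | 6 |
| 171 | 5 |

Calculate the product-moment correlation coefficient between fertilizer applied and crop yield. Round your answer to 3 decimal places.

n = 7, Σx = 689, Σy = 31, Σxy = 3356, Σx² = 89155, Σy² = 163
Sxx = Σx² − (Σx)²/n = 89155 − 67817.285714 = 21337.714286
Sxy = Σxy − (Σx)(Σy)/n = 3356 − 3051.285714 = 304.714286
Syy = Σy² − (Σy)²/n = 163 − 137.285714 = 25.714286
r = Sxy/√(Sxx·Syy) = 304.714286/√(548684.081633) = 304.714286/740.732125 = 0.411369

0.411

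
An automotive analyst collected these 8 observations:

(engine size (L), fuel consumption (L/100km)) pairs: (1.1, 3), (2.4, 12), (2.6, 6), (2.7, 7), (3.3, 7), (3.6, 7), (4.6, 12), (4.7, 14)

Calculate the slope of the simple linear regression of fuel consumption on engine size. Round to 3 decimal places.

2.341

n = 8, Σx = 25, Σy = 68, Σxy = 235.9, Σx² = 88.12
Sxx = Σx² − (Σx)²/n = 88.12 − 78.125 = 9.995
Sxy = Σxy − (Σx)(Σy)/n = 235.9 − 212.5 = 23.4
b = Sxy/Sxx = 23.4/9.995 = 2.341171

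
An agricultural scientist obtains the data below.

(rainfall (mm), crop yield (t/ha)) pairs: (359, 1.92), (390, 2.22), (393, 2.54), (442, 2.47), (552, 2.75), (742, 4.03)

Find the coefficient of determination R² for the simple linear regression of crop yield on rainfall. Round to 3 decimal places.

0.928

n = 6, Σx = 2878, Σy = 15.93, Σxy = 8153.3, Σx² = 1486062, Σy² = 44.9707
Sxx = Σx² − (Σx)²/n = 1486062 − 1380480.666667 = 105581.333333
Sxy = Σxy − (Σx)(Σy)/n = 8153.3 − 7641.09 = 512.21
Syy = Σy² − (Σy)²/n = 44.9707 − 42.29415 = 2.67655
R² = Sxy²/(Sxx·Syy) = (512.21)²/(105581.333333·2.67655) = 0.928397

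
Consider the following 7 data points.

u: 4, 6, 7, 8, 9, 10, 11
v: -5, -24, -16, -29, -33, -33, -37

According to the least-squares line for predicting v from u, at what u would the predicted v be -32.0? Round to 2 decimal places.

9.40

n = 7, Σx = 55, Σy = -177, Σxy = -1542, Σx² = 467
Sxx = Σx² − (Σx)²/n = 467 − 432.142857 = 34.857143
Sxy = Σxy − (Σx)(Σy)/n = -1542 − (-1390.714286) = -151.285714
b = Sxy/Sxx = -151.285714/34.857143 = -4.340164
a = ȳ − b·x̄ = -25.285714 − (-4.340164)·7.857143 = 8.815574
Set a + b·x = -32.0: x = (-32.0 − 8.815574) / (-4.340164) = 9.404155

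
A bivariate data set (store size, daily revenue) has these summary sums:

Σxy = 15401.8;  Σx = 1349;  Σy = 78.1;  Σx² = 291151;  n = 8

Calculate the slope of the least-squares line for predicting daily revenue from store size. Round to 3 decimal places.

Sxx = Σx² − (Σx)²/n = 291151 − 227475.125 = 63675.875
Sxy = Σxy − (Σx)(Σy)/n = 15401.8 − 13169.6125 = 2232.1875
b = Sxy/Sxx = 2232.1875/63675.875 = 0.035055

0.035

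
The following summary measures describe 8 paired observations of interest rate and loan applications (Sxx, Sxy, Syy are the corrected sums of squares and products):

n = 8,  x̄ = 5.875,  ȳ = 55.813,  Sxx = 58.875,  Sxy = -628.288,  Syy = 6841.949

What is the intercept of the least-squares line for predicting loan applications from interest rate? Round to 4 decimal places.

b = Sxy/Sxx = -628.288/58.875 = -10.671558
a = ȳ − b·x̄ = 55.813 − (-10.671558)·5.875 = 118.508406

118.5084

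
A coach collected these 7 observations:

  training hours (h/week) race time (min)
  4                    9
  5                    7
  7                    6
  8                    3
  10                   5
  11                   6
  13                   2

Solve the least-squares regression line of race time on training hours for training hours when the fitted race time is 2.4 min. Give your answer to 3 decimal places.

13.643

n = 7, Σx = 58, Σy = 38, Σxy = 279, Σx² = 544
Sxx = Σx² − (Σx)²/n = 544 − 480.571429 = 63.428571
Sxy = Σxy − (Σx)(Σy)/n = 279 − 314.857143 = -35.857143
b = Sxy/Sxx = -35.857143/63.428571 = -0.565315
a = ȳ − b·x̄ = 5.428571 − (-0.565315)·8.285714 = 10.112613
Set a + b·x = 2.4: x = (2.4 − 10.112613) / (-0.565315) = 13.643028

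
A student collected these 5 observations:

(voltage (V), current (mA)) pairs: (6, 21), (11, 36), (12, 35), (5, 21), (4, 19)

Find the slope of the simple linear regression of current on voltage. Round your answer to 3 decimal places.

2.252

n = 5, Σx = 38, Σy = 132, Σxy = 1123, Σx² = 342
Sxx = Σx² − (Σx)²/n = 342 − 288.8 = 53.2
Sxy = Σxy − (Σx)(Σy)/n = 1123 − 1003.2 = 119.8
b = Sxy/Sxx = 119.8/53.2 = 2.251880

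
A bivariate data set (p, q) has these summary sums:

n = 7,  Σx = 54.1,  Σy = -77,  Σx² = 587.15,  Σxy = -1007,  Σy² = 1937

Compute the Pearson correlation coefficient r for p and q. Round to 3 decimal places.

Sxx = Σx² − (Σx)²/n = 587.15 − 418.115714 = 169.034286
Sxy = Σxy − (Σx)(Σy)/n = -1007 − (-595.1) = -411.9
Syy = Σy² − (Σy)²/n = 1937 − 847 = 1090
r = Sxy/√(Sxx·Syy) = -411.9/√(184247.371429) = -411.9/429.240459 = -0.959602

-0.960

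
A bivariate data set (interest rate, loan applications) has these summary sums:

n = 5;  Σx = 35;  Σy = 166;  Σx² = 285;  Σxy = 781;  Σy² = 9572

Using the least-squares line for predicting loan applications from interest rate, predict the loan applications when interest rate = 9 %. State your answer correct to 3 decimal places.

14.150

Sxx = Σx² − (Σx)²/n = 285 − 245 = 40
Sxy = Σxy − (Σx)(Σy)/n = 781 − 1162 = -381
b = Sxy/Sxx = -381/40 = -9.525
a = ȳ − b·x̄ = 33.2 − (-9.525)·7 = 99.875
ŷ(9) = a + b·9 = 99.875 + (-9.525)·9 = 14.15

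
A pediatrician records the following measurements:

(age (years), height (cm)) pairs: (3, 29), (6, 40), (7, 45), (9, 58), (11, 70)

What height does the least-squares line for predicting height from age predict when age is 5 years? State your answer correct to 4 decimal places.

n = 5, Σx = 36, Σy = 242, Σxy = 1934, Σx² = 296
Sxx = Σx² − (Σx)²/n = 296 − 259.2 = 36.8
Sxy = Σxy − (Σx)(Σy)/n = 1934 − 1742.4 = 191.6
b = Sxy/Sxx = 191.6/36.8 = 5.206522
a = ȳ − b·x̄ = 48.4 − 5.206522·7.2 = 10.913043
ŷ(5) = a + b·5 = 10.913043 + 5.206522·5 = 36.945652

36.9457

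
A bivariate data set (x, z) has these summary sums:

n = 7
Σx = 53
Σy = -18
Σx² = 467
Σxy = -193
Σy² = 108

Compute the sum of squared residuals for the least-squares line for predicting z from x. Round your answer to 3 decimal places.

Sxx = Σx² − (Σx)²/n = 467 − 401.285714 = 65.714286
Sxy = Σxy − (Σx)(Σy)/n = -193 − (-136.285714) = -56.714286
Syy = Σy² − (Σy)²/n = 108 − 46.285714 = 61.714286
b = Sxy/Sxx = -56.714286/65.714286 = -0.863043
SSE = Syy − b·Sxy = 61.714286 − (-0.863043)·(-56.714286) = 12.767391

12.767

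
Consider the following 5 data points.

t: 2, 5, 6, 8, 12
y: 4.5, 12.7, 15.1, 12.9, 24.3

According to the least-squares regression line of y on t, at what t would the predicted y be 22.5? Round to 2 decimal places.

n = 5, Σx = 33, Σy = 69.5, Σxy = 557.9, Σx² = 273
Sxx = Σx² − (Σx)²/n = 273 − 217.8 = 55.2
Sxy = Σxy − (Σx)(Σy)/n = 557.9 − 458.7 = 99.2
b = Sxy/Sxx = 99.2/55.2 = 1.797101
a = ȳ − b·x̄ = 13.9 − 1.797101·6.6 = 2.039130
Set a + b·x = 22.5: x = (22.5 − 2.039130) / 1.797101 = 11.385484

11.39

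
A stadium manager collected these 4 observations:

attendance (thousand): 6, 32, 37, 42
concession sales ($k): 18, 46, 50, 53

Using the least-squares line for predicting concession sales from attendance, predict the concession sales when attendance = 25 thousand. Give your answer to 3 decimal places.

37.497

n = 4, Σx = 117, Σy = 167, Σxy = 5656, Σx² = 4193
Sxx = Σx² − (Σx)²/n = 4193 − 3422.25 = 770.75
Sxy = Σxy − (Σx)(Σy)/n = 5656 − 4884.75 = 771.25
b = Sxy/Sxx = 771.25/770.75 = 1.000649
a = ȳ − b·x̄ = 41.75 − 1.000649·29.25 = 12.481025
ŷ(25) = a + b·25 = 12.481025 + 1.000649·25 = 37.497243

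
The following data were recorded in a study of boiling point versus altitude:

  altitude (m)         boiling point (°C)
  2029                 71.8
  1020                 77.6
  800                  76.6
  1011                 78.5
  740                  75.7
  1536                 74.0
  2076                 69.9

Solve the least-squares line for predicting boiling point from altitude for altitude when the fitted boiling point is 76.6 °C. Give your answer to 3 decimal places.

n = 7, Σx = 9212, Σy = 524.1, Σxy = 680272.1, Σx² = 14036034
Sxx = Σx² − (Σx)²/n = 14036034 − 12122992 = 1913042
Sxy = Σxy − (Σx)(Σy)/n = 680272.1 − 689715.6 = -9443.5
b = Sxy/Sxx = -9443.5/1913042 = -0.004936
a = ȳ − b·x̄ = 74.871429 − (-0.004936)·1316 = 81.367703
Set a + b·x = 76.6: x = (76.6 − 81.367703) / (-0.004936) = 965.830069

965.830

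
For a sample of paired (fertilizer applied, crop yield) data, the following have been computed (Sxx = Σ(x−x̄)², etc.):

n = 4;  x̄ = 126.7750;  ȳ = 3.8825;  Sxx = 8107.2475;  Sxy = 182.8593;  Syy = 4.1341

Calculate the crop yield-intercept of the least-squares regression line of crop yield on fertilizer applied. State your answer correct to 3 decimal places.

1.023

b = Sxy/Sxx = 182.8593/8107.2475 = 0.022555
a = ȳ − b·x̄ = 3.8825 − 0.022555·126.775 = 1.023085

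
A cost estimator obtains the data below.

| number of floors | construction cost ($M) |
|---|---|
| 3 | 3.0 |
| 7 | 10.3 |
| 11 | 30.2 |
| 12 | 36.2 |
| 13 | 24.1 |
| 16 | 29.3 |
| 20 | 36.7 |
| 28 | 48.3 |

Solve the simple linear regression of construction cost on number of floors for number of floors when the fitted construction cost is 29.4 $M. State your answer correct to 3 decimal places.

15.000

n = 8, Σx = 110, Σy = 218.1, Σxy = 3716.2, Σx² = 1932
Sxx = Σx² − (Σx)²/n = 1932 − 1512.5 = 419.5
Sxy = Σxy − (Σx)(Σy)/n = 3716.2 − 2998.875 = 717.325
b = Sxy/Sxx = 717.325/419.5 = 1.709952
a = ȳ − b·x̄ = 27.2625 − 1.709952·13.75 = 3.750656
Set a + b·x = 29.4: x = (29.4 − 3.750656) / 1.709952 = 15.000035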